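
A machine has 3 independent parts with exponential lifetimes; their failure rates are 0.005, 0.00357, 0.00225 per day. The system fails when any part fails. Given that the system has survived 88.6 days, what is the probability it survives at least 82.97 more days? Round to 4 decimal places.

0.4075

Time to first failure ~ Exp(Σλ) with Σλ = 0.01082.
By memorylessness, P(T > 88.6+82.97 | T > 88.6) = P(T > 82.97) = e^(−0.01082·82.97) ≈ 0.4075.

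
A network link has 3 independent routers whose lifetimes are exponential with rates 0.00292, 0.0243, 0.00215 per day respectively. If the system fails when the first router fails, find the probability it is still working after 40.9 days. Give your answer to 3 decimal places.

0.301

The time to first failure is exponential with rate Σλ = 0.00292 + 0.0243 + 0.00215 = 0.02937.
P(min > 40.9) = e^(−0.02937·40.9) = e^(−1.2012) ≈ 0.301.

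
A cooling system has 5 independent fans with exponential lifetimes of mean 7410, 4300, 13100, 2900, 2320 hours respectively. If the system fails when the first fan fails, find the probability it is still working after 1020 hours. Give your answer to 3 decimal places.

The first failure time is exponential with rate Σλ_i = 1/7410 + 1/4300 + 1/13100 + 1/2900 + 1/2320 = 0.00121971 per hour.
P(min > 1020) = e^(−0.00121971·1020) = e^(−1.2441) ≈ 0.288.

0.288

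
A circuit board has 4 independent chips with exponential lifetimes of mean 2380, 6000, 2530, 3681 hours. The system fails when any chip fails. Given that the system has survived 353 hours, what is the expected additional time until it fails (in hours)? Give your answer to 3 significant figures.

798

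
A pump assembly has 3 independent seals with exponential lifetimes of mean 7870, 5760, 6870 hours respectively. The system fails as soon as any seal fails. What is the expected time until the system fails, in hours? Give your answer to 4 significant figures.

The first failure time is exponential with rate Σλ_i = 1/7870 + 1/5760 + 1/6870 = 0.000446236 per hour.
E[min] = 1/Σλ = 1/0.000446236 = 2240.97 hours.

2241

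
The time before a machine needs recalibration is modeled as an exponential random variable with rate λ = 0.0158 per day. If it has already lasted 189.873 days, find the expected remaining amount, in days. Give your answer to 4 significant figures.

63.29

By memorylessness, the remaining amount past any threshold is again Exp(λ) with mean 1/λ = 63.2911 days.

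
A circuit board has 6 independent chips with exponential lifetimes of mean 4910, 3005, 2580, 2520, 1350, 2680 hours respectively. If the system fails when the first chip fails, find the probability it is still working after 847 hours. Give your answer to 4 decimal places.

The first failure time is exponential with rate Σλ_i = 1/4910 + 1/3005 + 1/2580 + 1/2520 + 1/1350 + 1/2680 = 0.00243474 per hour.
P(min > 847) = e^(−0.00243474·847) = e^(−2.0622) ≈ 0.1272.

0.1272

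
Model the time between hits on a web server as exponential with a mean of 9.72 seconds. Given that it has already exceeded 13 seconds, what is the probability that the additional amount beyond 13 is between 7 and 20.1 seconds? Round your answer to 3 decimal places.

The rate is λ = 1/9.72 = 0.102881 per second.
Memoryless: the residual past 13 is again Exp(λ).
P(7 < residual < 20.1) = e^(−λ·7) − e^(−λ·20.1) = 0.48667 − 0.12645 ≈ 0.360.

0.360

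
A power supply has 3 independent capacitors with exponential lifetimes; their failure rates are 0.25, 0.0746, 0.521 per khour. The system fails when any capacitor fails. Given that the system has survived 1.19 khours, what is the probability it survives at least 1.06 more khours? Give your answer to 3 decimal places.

0.408

Time to first failure ~ Exp(Σλ) with Σλ = 0.8456.
By memorylessness, P(T > 1.19+1.06 | T > 1.19) = P(T > 1.06) = e^(−0.8456·1.06) ≈ 0.408.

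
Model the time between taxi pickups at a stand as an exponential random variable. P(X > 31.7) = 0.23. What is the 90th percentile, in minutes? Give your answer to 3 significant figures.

49.7

e^(−λ·31.7) = 0.23 ⇒ λ = −ln(0.23)/31.7 = 0.046362.
90th percentile: 1 − e^(−λt) = 0.9, t = −ln(0.1)/λ = 49.6653 minutes.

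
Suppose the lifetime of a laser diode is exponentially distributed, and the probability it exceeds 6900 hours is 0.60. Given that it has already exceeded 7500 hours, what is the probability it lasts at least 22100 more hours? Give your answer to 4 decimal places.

0.1947

From e^(−λ·6900) = 0.60, λ = −ln(0.60)/6900 = 0.0000740327.
Memoryless: P(X > 7500+22100 | X > 7500) = P(X > 22100) = e^(−0.0000740327·22100) ≈ 0.1947.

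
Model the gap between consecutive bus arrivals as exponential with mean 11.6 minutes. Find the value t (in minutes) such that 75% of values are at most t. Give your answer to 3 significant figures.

The rate is λ = 1/11.6 = 0.0862069 per minute.
Set 1 − e^(−λt) = 0.75, so t = −ln(0.25)/λ = 1.3863/0.0862069 ≈ 16.081 minutes.

16.1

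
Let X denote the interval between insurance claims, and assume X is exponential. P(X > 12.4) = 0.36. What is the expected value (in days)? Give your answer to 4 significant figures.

12.14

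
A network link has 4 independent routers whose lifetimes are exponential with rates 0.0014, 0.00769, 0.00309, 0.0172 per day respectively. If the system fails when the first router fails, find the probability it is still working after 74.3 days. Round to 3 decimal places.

0.113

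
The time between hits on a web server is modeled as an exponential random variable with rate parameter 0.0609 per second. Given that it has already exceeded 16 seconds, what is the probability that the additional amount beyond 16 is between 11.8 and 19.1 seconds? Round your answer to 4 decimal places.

0.1749

Memoryless: the residual past 16 is again Exp(λ).
P(11.8 < residual < 19.1) = e^(−λ·11.8) − e^(−λ·19.1) = 0.48742 − 0.31249 ≈ 0.1749.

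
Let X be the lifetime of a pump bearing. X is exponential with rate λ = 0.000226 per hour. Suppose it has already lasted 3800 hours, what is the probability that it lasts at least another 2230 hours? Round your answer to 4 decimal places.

P(X > s+t | X > s) = e^(−λ(s+t))/e^(−λs) = e^(−λt), independent of s = 3800.
P(X > 2230) = e^(−0.50398) ≈ 0.6041.

0.6041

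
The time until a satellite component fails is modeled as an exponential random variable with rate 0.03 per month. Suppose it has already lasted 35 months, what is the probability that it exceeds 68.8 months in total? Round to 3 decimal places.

By the memoryless property, P(X > 35+33.8 | X > 35) = P(X > 33.8).
P(X > 33.8) = e^(−1.014) ≈ 0.363.

0.363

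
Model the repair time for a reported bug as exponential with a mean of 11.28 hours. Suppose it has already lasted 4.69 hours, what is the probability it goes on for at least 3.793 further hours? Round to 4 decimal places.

The rate is λ = 1/11.28 = 0.0886525 per hour.
The exponential is memoryless, so the remaining time is again Exp(λ): the condition X > 4.69 is irrelevant.
P(X > 3.793) = e^(−0.33626) ≈ 0.7144.

0.7144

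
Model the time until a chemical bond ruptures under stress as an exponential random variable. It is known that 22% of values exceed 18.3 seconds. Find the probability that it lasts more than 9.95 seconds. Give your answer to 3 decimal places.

e^(−λ·18.3) = 0.22 ⇒ λ = −ln(0.22)/18.3 = 0.0827392.
P(X > 9.95) = e^(−0.0827392·9.95) = e^(−0.82326) ≈ 0.439.

0.439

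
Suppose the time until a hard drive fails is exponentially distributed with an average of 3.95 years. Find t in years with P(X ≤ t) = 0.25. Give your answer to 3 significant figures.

1.14

The rate is λ = 1/3.95 = 0.253165 per year.
Set 1 − e^(−λt) = 0.25, so t = −ln(0.75)/λ = 0.28768/0.253165 ≈ 1.13634 years.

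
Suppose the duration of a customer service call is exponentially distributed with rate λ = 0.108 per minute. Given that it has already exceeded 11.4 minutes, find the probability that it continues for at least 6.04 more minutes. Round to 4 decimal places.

0.5208

The exponential is memoryless, so the remaining time is again Exp(λ): the condition X > 11.4 is irrelevant.
P(X > 6.04) = e^(−0.65232) ≈ 0.5208.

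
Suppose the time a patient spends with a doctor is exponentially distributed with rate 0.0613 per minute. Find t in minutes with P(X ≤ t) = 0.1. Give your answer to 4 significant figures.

Set 1 − e^(−λt) = 0.1, so t = −ln(0.9)/λ = 0.10536/0.0613 ≈ 1.71877 minutes.

1.719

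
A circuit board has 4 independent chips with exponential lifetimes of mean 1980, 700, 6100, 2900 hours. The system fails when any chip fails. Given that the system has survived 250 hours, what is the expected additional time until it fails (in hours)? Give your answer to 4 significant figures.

409.4

First-failure rate Σλ = 1/1980 + 1/700 + 1/6100 + 1/2900 = 0.00244238.
By memorylessness the expected residual is 1/Σλ = 409.436 hours, regardless of the 250 already elapsed.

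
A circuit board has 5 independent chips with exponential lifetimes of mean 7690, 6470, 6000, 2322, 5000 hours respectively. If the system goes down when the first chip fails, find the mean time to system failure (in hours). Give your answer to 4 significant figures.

924.3

The first failure time is exponential with rate Σλ_i = 1/7690 + 1/6470 + 1/6000 + 1/2322 + 1/5000 = 0.00108193 per hour.
E[min] = 1/Σλ = 1/0.00108193 = 924.276 hours.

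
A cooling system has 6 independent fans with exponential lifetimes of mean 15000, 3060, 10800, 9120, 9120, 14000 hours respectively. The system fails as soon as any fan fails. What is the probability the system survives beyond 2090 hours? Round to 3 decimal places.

The first failure time is exponential with rate Σλ_i = 1/15000 + 1/3060 + 1/10800 + 1/9120 + 1/9120 + 1/14000 = 0.000776783 per hour.
P(min > 2090) = e^(−0.000776783·2090) = e^(−1.6235) ≈ 0.197.

0.197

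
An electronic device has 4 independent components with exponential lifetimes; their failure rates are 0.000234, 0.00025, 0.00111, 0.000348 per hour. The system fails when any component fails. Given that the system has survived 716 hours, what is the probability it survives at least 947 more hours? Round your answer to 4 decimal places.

0.1590

Time to first failure ~ Exp(Σλ) with Σλ = 0.001942.
By memorylessness, P(T > 716+947 | T > 716) = P(T > 947) = e^(−0.001942·947) ≈ 0.1590.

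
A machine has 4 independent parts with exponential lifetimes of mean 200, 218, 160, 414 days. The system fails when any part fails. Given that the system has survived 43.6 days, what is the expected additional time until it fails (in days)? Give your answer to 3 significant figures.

First-failure rate Σλ = 1/200 + 1/218 + 1/160 + 1/414 = 0.0182526.
By memorylessness the expected residual is 1/Σλ = 54.7867 days, regardless of the 43.6 already elapsed.

54.8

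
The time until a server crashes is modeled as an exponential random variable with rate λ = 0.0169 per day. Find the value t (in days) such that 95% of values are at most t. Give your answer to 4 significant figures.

177.3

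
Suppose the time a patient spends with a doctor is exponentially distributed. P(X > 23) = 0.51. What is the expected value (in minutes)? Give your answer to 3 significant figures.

34.2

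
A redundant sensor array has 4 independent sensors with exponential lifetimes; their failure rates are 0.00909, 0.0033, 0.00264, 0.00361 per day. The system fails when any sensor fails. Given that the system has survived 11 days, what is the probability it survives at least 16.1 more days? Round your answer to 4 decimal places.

0.7407

Time to first failure ~ Exp(Σλ) with Σλ = 0.01864.
By memorylessness, P(T > 11+16.1 | T > 11) = P(T > 16.1) = e^(−0.01864·16.1) ≈ 0.7407.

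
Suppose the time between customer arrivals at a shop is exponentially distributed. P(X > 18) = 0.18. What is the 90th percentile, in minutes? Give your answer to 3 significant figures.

24.2

e^(−λ·18) = 0.18 ⇒ λ = −ln(0.18)/18 = 0.0952666.
90th percentile: 1 − e^(−λt) = 0.9, t = −ln(0.1)/λ = 24.1699 minutes.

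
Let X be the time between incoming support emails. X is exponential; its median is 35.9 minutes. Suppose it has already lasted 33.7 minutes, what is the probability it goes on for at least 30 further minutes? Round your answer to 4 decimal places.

0.5603

For an exponential, median = ln(2)/λ, so λ = ln 2 / 35.9 = 0.0193077 per minute.
By the memoryless property, P(X > 33.7+30 | X > 33.7) = P(X > 30).
P(X > 30) = e^(−0.57923) ≈ 0.5603.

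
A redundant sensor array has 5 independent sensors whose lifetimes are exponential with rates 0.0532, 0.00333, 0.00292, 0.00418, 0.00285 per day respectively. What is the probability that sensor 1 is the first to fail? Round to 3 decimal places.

0.800

The time to first failure is exponential with rate Σλ = 0.0532 + 0.00333 + 0.00292 + 0.00418 + 0.00285 = 0.06648.
P(sensor 1 first) = λ_1/Σλ = 0.0532/0.06648 ≈ 0.800.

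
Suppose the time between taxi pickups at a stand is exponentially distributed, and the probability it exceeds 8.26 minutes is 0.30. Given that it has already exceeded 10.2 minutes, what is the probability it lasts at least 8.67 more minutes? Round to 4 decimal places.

0.2826

From e^(−λ·8.26) = 0.30, λ = −ln(0.30)/8.26 = 0.145759.
Memoryless: P(X > 10.2+8.67 | X > 10.2) = P(X > 8.67) = e^(−0.145759·8.67) ≈ 0.2826.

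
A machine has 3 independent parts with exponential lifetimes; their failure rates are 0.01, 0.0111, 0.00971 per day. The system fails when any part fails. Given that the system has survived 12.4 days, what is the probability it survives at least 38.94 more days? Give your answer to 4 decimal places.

Time to first failure ~ Exp(Σλ) with Σλ = 0.03081.
By memorylessness, P(T > 12.4+38.94 | T > 12.4) = P(T > 38.94) = e^(−0.03081·38.94) ≈ 0.3013.

0.3013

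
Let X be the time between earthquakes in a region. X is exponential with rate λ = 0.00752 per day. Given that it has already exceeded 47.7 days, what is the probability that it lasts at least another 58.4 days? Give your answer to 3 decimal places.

0.645

By the memoryless property, P(X > 47.7+58.4 | X > 47.7) = P(X > 58.4).
P(X > 58.4) = e^(−0.43917) ≈ 0.645.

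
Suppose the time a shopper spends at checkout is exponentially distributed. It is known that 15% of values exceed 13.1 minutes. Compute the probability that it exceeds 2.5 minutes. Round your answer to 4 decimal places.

0.6963

e^(−λ·13.1) = 0.15 ⇒ λ = −ln(0.15)/13.1 = 0.144818.
P(X > 2.5) = e^(−0.144818·2.5) = e^(−0.36205) ≈ 0.6963.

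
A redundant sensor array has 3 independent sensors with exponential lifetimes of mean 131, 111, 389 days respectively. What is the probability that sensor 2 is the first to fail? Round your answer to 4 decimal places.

0.4689

Rates: λ_i = 1/mean_i → 0.00763359, 0.00900901, 0.00257069; Σλ = 0.0192133.
P(sensor 2 first) = λ_2/Σλ = 0.00900901/0.0192133 ≈ 0.4689.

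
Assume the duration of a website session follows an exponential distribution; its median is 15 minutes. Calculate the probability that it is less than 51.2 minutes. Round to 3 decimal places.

For an exponential, median = ln(2)/λ, so λ = ln 2 / 15 = 0.0462098 per minute.
P(X ≤ 51.2) = 1 − e^(−λ·51.2) = 1 − e^(−2.3659) ≈ 0.906.

0.906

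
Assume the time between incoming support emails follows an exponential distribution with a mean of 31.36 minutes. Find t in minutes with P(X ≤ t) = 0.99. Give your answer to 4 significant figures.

144.4

The rate is λ = 1/31.36 = 0.0318878 per minute.
Set 1 − e^(−λt) = 0.99, so t = −ln(0.01)/λ = 4.6052/0.0318878 ≈ 144.418 minutes.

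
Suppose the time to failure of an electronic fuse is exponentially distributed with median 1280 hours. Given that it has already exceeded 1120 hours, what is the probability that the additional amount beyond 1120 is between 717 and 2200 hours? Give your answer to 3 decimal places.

0.374

For an exponential, median = ln(2)/λ, so λ = ln 2 / 1280 = 0.000541521 per hour.
Memoryless: the residual past 1120 is again Exp(λ).
P(717 < residual < 2200) = e^(−λ·717) − e^(−λ·2200) = 0.67823 − 0.30381 ≈ 0.374.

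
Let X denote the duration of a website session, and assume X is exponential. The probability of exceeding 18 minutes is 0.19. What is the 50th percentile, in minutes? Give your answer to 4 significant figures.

e^(−λ·18) = 0.19 ⇒ λ = −ln(0.19)/18 = 0.0922628.
50th percentile: 1 − e^(−λt) = 0.5, t = −ln(0.5)/λ = 7.51274 minutes.

7.513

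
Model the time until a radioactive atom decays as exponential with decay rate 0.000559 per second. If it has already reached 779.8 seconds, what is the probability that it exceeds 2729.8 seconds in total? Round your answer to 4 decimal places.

By the memoryless property, P(X > 779.8+1950 | X > 779.8) = P(X > 1950).
P(X > 1950) = e^(−1.09) ≈ 0.3362.

0.3362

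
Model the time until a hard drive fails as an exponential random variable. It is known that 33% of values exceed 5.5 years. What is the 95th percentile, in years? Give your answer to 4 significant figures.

14.86

e^(−λ·5.5) = 0.33 ⇒ λ = −ln(0.33)/5.5 = 0.201575.
95th percentile: 1 − e^(−λt) = 0.95, t = −ln(0.05)/λ = 14.8616 years.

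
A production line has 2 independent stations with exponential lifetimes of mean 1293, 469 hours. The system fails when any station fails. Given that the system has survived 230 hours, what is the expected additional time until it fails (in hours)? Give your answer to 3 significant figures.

344

First-failure rate Σλ = 1/1293 + 1/469 = 0.00290559.
By memorylessness the expected residual is 1/Σλ = 344.164 hours, regardless of the 230 already elapsed.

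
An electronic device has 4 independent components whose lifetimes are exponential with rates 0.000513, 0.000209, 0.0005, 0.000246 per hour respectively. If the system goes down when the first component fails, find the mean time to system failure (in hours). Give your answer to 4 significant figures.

The time to first failure is exponential with rate Σλ = 0.000513 + 0.000209 + 0.0005 + 0.000246 = 0.001468.
E[min] = 1/Σλ = 1/0.001468 = 681.199 hours.

681.2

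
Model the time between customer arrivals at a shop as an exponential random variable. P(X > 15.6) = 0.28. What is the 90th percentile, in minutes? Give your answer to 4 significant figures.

e^(−λ·15.6) = 0.28 ⇒ λ = −ln(0.28)/15.6 = 0.0816004.
90th percentile: 1 − e^(−λt) = 0.9, t = −ln(0.1)/λ = 28.2178 minutes.

28.22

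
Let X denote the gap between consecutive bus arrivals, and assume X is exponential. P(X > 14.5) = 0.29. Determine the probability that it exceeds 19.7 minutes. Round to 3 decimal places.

0.186

e^(−λ·14.5) = 0.29 ⇒ λ = −ln(0.29)/14.5 = 0.0853706.
P(X > 19.7) = e^(−0.0853706·19.7) = e^(−1.6818) ≈ 0.186.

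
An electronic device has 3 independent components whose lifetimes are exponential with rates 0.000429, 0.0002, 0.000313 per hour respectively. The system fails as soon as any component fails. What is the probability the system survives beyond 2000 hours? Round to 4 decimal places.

0.1520

The time to first failure is exponential with rate Σλ = 0.000429 + 0.0002 + 0.000313 = 0.000942.
P(min > 2000) = e^(−0.000942·2000) = e^(−1.884) ≈ 0.1520.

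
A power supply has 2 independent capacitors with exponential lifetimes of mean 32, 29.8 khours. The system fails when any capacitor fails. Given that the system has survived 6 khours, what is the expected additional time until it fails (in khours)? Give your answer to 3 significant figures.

First-failure rate Σλ = 1/32 + 1/29.8 = 0.064807.
By memorylessness the expected residual is 1/Σλ = 15.4304 khours, regardless of the 6 already elapsed.

15.4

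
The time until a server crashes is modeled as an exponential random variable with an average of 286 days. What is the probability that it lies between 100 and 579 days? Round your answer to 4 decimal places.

0.5729

The rate is λ = 1/286 = 0.0034965 per day.
P(100 < X < 579) = e^(−λ·100) − e^(−λ·579) = 0.70493 − 0.13206 ≈ 0.5729.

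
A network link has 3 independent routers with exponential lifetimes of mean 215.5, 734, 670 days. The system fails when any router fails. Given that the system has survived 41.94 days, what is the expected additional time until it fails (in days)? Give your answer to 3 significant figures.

133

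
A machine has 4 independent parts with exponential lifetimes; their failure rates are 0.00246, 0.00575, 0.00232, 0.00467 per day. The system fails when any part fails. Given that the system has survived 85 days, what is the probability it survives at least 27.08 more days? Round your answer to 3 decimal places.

0.663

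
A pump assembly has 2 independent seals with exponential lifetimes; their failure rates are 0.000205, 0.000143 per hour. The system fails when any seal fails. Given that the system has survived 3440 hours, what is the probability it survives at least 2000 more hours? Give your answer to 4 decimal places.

0.4986

Time to first failure ~ Exp(Σλ) with Σλ = 0.000348.
By memorylessness, P(T > 3440+2000 | T > 3440) = P(T > 2000) = e^(−0.000348·2000) ≈ 0.4986.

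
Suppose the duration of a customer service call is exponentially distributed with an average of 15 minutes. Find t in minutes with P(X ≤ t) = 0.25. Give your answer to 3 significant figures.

4.32

The rate is λ = 1/15 = 0.0666667 per minute.
Set 1 − e^(−λt) = 0.25, so t = −ln(0.75)/λ = 0.28768/0.0666667 ≈ 4.31523 minutes.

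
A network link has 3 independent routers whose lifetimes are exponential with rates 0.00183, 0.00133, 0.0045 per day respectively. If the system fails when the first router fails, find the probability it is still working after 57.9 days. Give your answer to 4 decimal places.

0.6418

The time to first failure is exponential with rate Σλ = 0.00183 + 0.00133 + 0.0045 = 0.00766.
P(min > 57.9) = e^(−0.00766·57.9) = e^(−0.44351) ≈ 0.6418.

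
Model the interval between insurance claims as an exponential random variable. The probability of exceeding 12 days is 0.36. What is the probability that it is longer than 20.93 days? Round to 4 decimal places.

0.1683

e^(−λ·12) = 0.36 ⇒ λ = −ln(0.36)/12 = 0.0851376.
P(X > 20.93) = e^(−0.0851376·20.93) = e^(−1.7819) ≈ 0.1683.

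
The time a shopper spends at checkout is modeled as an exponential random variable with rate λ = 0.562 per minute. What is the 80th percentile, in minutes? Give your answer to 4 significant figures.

2.864

Set 1 − e^(−λt) = 0.8, so t = −ln(0.2)/λ = 1.6094/0.562 ≈ 2.86377 minutes.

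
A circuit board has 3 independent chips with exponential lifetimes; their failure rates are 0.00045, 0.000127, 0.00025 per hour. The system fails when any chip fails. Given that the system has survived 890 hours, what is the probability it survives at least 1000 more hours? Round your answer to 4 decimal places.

Time to first failure ~ Exp(Σλ) with Σλ = 0.000827.
By memorylessness, P(T > 890+1000 | T > 890) = P(T > 1000) = e^(−0.000827·1000) ≈ 0.4374.

0.4374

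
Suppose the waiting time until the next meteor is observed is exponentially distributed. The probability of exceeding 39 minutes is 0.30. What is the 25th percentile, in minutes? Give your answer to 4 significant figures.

e^(−λ·39) = 0.30 ⇒ λ = −ln(0.30)/39 = 0.0308711.
25th percentile: 1 − e^(−λt) = 0.25, t = −ln(0.75)/λ = 9.31882 minutes.

9.319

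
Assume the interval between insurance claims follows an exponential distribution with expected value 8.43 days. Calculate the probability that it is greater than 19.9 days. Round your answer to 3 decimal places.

The rate is λ = 1/8.43 = 0.118624 per day.
P(X > 19.9) = e^(−λ·19.9) = e^(−2.3606) ≈ 0.094.

0.094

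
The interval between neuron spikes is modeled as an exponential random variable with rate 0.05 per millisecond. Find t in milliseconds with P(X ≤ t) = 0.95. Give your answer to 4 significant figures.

59.91

Set 1 − e^(−λt) = 0.95, so t = −ln(0.05)/λ = 2.9957/0.05 ≈ 59.9146 milliseconds.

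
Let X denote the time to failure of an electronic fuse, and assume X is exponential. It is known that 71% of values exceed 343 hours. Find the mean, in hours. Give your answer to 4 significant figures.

e^(−λ·343) = 0.71 ⇒ λ = −ln(0.71)/343 = 0.000998514.
Mean = 1/λ = 1001.49 hours.

1001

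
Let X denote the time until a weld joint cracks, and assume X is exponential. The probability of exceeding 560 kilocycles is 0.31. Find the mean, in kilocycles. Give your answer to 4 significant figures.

e^(−λ·560) = 0.31 ⇒ λ = −ln(0.31)/560 = 0.0020914.
Mean = 1/λ = 478.149 kilocycles.

478.1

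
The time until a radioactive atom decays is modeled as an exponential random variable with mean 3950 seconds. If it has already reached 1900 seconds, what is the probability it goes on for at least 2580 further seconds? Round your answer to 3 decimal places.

0.520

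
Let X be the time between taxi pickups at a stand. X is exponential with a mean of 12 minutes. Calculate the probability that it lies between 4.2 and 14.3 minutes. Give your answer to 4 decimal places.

0.4010

The rate is λ = 1/12 = 0.0833333 per minute.
P(4.2 < X < 14.3) = e^(−λ·4.2) − e^(−λ·14.3) = 0.70469 − 0.30371 ≈ 0.4010.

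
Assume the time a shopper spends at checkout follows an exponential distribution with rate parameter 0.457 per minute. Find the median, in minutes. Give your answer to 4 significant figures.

1.517

Set 1 − e^(−λt) = 0.5, so t = −ln(0.5)/λ = 0.69315/0.457 ≈ 1.51673 minutes.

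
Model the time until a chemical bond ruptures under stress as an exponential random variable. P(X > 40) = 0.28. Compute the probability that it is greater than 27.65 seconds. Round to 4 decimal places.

e^(−λ·40) = 0.28 ⇒ λ = −ln(0.28)/40 = 0.0318241.
P(X > 27.65) = e^(−0.0318241·27.65) = e^(−0.87994) ≈ 0.4148.

0.4148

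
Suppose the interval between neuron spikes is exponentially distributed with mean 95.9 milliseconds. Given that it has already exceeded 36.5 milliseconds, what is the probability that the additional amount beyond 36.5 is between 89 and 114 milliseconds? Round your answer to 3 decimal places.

The rate is λ = 1/95.9 = 0.0104275 per millisecond.
Memoryless: the residual past 36.5 is again Exp(λ).
P(89 < residual < 114) = e^(−λ·89) − e^(−λ·114) = 0.39532 − 0.30461 ≈ 0.091.

0.091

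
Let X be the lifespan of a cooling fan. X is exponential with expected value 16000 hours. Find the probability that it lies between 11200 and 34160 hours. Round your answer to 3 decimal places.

The rate is λ = 1/16000 = 0.0000625 per hour.
P(11200 < X < 34160) = e^(−λ·11200) − e^(−λ·34160) = 0.49659 − 0.11824 ≈ 0.378.

0.378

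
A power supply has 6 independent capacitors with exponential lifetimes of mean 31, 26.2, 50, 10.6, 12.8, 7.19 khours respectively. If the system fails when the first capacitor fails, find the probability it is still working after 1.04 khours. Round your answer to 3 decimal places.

The first failure time is exponential with rate Σλ_i = 1/31 + 1/26.2 + 1/50 + 1/10.6 + 1/12.8 + 1/7.19 = 0.401973 per khour.
P(min > 1.04) = e^(−0.401973·1.04) = e^(−0.41805) ≈ 0.658.

0.658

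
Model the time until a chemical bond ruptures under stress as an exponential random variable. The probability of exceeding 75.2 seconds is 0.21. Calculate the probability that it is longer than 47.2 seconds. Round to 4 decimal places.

e^(−λ·75.2) = 0.21 ⇒ λ = −ln(0.21)/75.2 = 0.0207533.
P(X > 47.2) = e^(−0.0207533·47.2) = e^(−0.97956) ≈ 0.3755.

0.3755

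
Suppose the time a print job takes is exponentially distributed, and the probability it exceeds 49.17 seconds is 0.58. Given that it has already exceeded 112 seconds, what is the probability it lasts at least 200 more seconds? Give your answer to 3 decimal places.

From e^(−λ·49.17) = 0.58, λ = −ln(0.58)/49.17 = 0.0110784.
Memoryless: P(X > 112+200 | X > 112) = P(X > 200) = e^(−0.0110784·200) ≈ 0.109.

0.109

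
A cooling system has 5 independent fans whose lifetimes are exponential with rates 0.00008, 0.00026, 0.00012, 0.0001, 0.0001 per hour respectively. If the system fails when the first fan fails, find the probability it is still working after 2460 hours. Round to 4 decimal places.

The time to first failure is exponential with rate Σλ = 0.00008 + 0.00026 + 0.00012 + 0.0001 + 0.0001 = 0.00066.
P(min > 2460) = e^(−0.00066·2460) = e^(−1.6236) ≈ 0.1972.

0.1972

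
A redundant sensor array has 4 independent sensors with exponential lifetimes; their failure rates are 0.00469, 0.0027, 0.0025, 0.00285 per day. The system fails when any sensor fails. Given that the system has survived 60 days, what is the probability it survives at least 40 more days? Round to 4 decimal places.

Time to first failure ~ Exp(Σλ) with Σλ = 0.01274.
By memorylessness, P(T > 60+40 | T > 60) = P(T > 40) = e^(−0.01274·40) ≈ 0.6007.

0.6007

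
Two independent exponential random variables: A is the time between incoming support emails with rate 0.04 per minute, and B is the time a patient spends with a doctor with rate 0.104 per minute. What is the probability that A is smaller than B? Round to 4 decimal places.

0.2778

λ_1 = 0.04, λ_2 = 0.104.
For independent exponentials, P(A < B) = λ_1/(λ_1+λ_2) = 0.04/0.144 ≈ 0.2778.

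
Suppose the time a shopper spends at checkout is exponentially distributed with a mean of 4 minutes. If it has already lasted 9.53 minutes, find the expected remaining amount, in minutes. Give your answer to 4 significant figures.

The rate is λ = 1/4 = 0.25 per minute.
By memorylessness, the remaining amount past any threshold is again Exp(λ) with mean 1/λ = 4 minutes.

4.000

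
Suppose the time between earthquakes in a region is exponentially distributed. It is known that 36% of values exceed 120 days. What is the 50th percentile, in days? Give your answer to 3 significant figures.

81.4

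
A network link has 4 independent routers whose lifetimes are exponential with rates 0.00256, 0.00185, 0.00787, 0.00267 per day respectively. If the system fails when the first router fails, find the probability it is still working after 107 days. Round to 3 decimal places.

0.202

The time to first failure is exponential with rate Σλ = 0.00256 + 0.00185 + 0.00787 + 0.00267 = 0.01495.
P(min > 107) = e^(−0.01495·107) = e^(−1.5997) ≈ 0.202.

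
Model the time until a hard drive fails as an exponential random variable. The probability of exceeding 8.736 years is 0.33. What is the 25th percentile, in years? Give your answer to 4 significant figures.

e^(−λ·8.736) = 0.33 ⇒ λ = −ln(0.33)/8.736 = 0.126907.
25th percentile: 1 − e^(−λt) = 0.25, t = −ln(0.75)/λ = 2.26687 years.

2.267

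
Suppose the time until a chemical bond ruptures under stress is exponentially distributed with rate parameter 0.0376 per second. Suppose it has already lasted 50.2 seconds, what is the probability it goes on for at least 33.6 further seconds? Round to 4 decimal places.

The exponential is memoryless, so the remaining time is again Exp(λ): the condition X > 50.2 is irrelevant.
P(X > 33.6) = e^(−1.2634) ≈ 0.2827.

0.2827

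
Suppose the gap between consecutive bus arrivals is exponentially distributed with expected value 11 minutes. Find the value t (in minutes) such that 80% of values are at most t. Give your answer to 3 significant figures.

17.7

The rate is λ = 1/11 = 0.0909091 per minute.
Set 1 − e^(−λt) = 0.8, so t = −ln(0.2)/λ = 1.6094/0.0909091 ≈ 17.7038 minutes.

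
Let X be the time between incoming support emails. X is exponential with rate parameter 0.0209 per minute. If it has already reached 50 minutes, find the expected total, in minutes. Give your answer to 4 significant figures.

By memorylessness, E[X | X > 50] = 50 + 1/λ = 50 + 47.8469 = 97.8469 minutes.

97.85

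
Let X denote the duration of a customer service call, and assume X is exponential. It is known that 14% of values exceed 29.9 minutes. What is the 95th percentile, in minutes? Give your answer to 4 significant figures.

e^(−λ·29.9) = 0.14 ⇒ λ = −ln(0.14)/29.9 = 0.0657563.
95th percentile: 1 − e^(−λt) = 0.95, t = −ln(0.05)/λ = 45.5581 minutes.

45.56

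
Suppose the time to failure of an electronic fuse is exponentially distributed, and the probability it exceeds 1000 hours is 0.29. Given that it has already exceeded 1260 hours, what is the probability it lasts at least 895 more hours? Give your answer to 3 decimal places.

From e^(−λ·1000) = 0.29, λ = −ln(0.29)/1000 = 0.00123787.
Memoryless: P(X > 1260+895 | X > 1260) = P(X > 895) = e^(−0.00123787·895) ≈ 0.330.

0.330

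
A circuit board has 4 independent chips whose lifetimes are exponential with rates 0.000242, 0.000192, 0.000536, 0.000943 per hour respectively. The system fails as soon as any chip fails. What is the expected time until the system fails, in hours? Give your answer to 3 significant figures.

523

The time to first failure is exponential with rate Σλ = 0.000242 + 0.000192 + 0.000536 + 0.000943 = 0.001913.
E[min] = 1/Σλ = 1/0.001913 = 522.739 hours.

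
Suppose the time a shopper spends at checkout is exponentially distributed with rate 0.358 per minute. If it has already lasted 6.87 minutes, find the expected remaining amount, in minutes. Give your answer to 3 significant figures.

By memorylessness, the remaining amount past any threshold is again Exp(λ) with mean 1/λ = 2.7933 minutes.

2.79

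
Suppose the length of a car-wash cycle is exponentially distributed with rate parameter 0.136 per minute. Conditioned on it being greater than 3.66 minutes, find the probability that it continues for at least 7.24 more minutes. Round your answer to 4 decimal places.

0.3736

The exponential is memoryless, so the remaining time is again Exp(λ): the condition X > 3.66 is irrelevant.
P(X > 7.24) = e^(−0.98464) ≈ 0.3736.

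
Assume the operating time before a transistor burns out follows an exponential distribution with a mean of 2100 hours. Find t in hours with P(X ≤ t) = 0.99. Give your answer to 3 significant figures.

9670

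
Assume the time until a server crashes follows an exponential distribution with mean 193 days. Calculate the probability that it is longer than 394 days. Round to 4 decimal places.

0.1298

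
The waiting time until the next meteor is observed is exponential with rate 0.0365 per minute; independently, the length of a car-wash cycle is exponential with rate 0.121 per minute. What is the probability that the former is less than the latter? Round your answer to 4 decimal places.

0.2317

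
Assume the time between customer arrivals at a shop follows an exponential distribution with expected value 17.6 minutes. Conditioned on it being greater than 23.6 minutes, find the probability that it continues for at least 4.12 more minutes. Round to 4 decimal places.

The rate is λ = 1/17.6 = 0.0568182 per minute.
The exponential is memoryless, so the remaining time is again Exp(λ): the condition X > 23.6 is irrelevant.
P(X > 4.12) = e^(−0.23409) ≈ 0.7913.

0.7913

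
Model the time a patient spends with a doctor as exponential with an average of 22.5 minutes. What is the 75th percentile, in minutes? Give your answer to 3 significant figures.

31.2

The rate is λ = 1/22.5 = 0.0444444 per minute.
Set 1 − e^(−λt) = 0.75, so t = −ln(0.25)/λ = 1.3863/0.0444444 ≈ 31.1916 minutes.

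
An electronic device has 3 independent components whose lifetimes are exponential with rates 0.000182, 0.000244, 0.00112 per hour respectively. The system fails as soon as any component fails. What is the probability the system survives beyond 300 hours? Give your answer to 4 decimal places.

The time to first failure is exponential with rate Σλ = 0.000182 + 0.000244 + 0.00112 = 0.001546.
P(min > 300) = e^(−0.001546·300) = e^(−0.4638) ≈ 0.6289.

0.6289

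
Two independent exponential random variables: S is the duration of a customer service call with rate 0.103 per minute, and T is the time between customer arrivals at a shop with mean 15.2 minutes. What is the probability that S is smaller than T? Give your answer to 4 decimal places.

0.6102

λ_1 = 0.103, λ_2 = 1/15.2 = 0.0657895.
For independent exponentials, P(S < T) = λ_1/(λ_1+λ_2) = 0.103/0.168789 ≈ 0.6102.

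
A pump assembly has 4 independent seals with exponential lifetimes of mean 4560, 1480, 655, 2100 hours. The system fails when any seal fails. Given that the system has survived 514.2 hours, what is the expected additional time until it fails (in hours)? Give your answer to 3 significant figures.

345

First-failure rate Σλ = 1/4560 + 1/1480 + 1/655 + 1/2100 = 0.00289788.
By memorylessness the expected residual is 1/Σλ = 345.08 hours, regardless of the 514.2 already elapsed.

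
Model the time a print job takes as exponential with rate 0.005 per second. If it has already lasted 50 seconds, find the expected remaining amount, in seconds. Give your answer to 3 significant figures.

200

By memorylessness, the remaining amount past any threshold is again Exp(λ) with mean 1/λ = 200 seconds.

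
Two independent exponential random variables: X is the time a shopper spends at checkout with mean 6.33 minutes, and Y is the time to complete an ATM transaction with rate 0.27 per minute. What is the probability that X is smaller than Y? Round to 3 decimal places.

λ_1 = 1/6.33 = 0.157978, λ_2 = 0.27.
For independent exponentials, P(X < Y) = λ_1/(λ_1+λ_2) = 0.157978/0.427978 ≈ 0.369.

0.369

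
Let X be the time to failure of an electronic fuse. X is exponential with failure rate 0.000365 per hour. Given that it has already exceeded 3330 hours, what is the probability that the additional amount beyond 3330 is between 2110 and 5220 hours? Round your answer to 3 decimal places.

0.314

Memoryless: the residual past 3330 is again Exp(λ).
P(2110 < residual < 5220) = e^(−λ·2110) − e^(−λ·5220) = 0.46294 − 0.14878 ≈ 0.314.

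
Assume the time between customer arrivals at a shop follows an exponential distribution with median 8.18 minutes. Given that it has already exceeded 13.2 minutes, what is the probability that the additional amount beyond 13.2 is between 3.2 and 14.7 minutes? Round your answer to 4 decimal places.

0.4747

For an exponential, median = ln(2)/λ, so λ = ln 2 / 8.18 = 0.0847368 per minute.
Memoryless: the residual past 13.2 is again Exp(λ).
P(3.2 < residual < 14.7) = e^(−λ·3.2) − e^(−λ·14.7) = 0.76250 − 0.28776 ≈ 0.4747.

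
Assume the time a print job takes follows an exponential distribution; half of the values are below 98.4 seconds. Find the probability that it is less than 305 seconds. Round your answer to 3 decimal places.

0.883

For an exponential, median = ln(2)/λ, so λ = ln 2 / 98.4 = 0.00704418 per second.
P(X ≤ 305) = 1 − e^(−λ·305) = 1 − e^(−2.1485) ≈ 0.883.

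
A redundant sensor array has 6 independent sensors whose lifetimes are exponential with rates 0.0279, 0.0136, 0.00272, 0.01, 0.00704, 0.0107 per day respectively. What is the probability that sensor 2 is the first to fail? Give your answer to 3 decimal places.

0.189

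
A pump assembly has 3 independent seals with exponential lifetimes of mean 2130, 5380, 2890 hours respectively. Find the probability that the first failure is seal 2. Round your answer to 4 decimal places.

0.1856

Rates: λ_i = 1/mean_i → 0.000469484, 0.000185874, 0.000346021; Σλ = 0.00100138.
P(seal 2 first) = λ_2/Σλ = 0.000185874/0.00100138 ≈ 0.1856.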